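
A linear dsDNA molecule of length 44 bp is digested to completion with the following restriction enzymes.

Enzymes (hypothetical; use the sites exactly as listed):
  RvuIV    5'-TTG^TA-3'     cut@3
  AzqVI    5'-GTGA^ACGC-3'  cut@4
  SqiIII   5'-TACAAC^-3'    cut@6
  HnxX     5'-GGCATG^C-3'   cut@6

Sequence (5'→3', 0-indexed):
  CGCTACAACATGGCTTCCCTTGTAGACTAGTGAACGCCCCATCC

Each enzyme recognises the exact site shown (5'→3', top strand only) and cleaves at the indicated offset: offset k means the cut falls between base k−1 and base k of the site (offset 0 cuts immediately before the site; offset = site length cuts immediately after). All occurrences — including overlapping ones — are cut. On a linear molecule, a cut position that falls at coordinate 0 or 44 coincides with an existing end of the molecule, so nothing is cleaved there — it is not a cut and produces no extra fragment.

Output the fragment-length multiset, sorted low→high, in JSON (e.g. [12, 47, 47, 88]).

Per-enzyme occurrences:
  RvuIV (TTGTA, off=3): starts [19] → cuts [22]
  AzqVI (GTGAACGC, off=4): starts [29] → cuts [33]
  SqiIII (TACAAC, off=6): starts [3] → cuts [9]
  HnxX (GGCATGC, off=6): no sites

Pooled cuts: [9, 22, 33]

Fragment lengths:
  [0,9): 9 bp
  [9,22): 13 bp
  [22,33): 11 bp
  [33,44): 11 bp

[9,11,11,13]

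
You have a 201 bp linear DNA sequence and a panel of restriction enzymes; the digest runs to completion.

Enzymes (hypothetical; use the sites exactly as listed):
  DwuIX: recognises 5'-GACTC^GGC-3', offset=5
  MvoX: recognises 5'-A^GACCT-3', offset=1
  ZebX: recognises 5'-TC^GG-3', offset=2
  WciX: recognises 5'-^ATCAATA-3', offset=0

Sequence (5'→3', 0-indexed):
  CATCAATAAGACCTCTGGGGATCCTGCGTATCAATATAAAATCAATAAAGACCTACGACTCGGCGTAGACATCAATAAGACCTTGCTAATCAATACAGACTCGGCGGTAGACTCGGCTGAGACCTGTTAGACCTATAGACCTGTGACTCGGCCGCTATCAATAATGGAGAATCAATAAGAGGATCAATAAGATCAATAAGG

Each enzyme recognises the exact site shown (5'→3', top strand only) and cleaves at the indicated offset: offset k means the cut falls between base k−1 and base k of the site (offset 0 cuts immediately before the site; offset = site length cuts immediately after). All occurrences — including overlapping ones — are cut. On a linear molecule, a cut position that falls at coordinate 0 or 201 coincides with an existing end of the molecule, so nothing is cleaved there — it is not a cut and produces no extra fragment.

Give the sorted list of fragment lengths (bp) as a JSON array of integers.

Scan for sites:
  DwuIX (GACTCGGC, off=5): starts [56, 97, 109, 144] → cuts [61, 102, 114, 149]
  MvoX (AGACCT, off=1): starts [8, 48, 77, 119, 128, 136] → cuts [9, 49, 78, 120, 129, 137]
  ZebX (TCGG, off=2): starts [59, 100, 112, 147] → cuts [61, 102, 114, 149]
  WciX (ATCAATA, off=0): starts [1, 29, 40, 70, 88, 156, 170, 182, 191] → cuts [1, 29, 40, 70, 88, 156, 170, 182, 191]

All cut coordinates (distinct, sorted): [1, 9, 29, 40, 49, 61, 70, 78, 88, 102, 114, 120, 129, 137, 149, 156, 170, 182, 191]

Fragment lengths:
  [0,1): 1 bp
  [1,9): 8 bp
  [9,29): 20 bp
  [29,40): 11 bp
  [40,49): 9 bp
  [49,61): 12 bp
  [61,70): 9 bp
  [70,78): 8 bp
  [78,88): 10 bp
  [88,102): 14 bp
  [102,114): 12 bp
  [114,120): 6 bp
  [120,129): 9 bp
  [129,137): 8 bp
  [137,149): 12 bp
  [149,156): 7 bp
  [156,170): 14 bp
  [170,182): 12 bp
  [182,191): 9 bp
  [191,201): 10 bp

[1,6,7,8,8,8,9,9,9,9,10,10,11,12,12,12,12,14,14,20]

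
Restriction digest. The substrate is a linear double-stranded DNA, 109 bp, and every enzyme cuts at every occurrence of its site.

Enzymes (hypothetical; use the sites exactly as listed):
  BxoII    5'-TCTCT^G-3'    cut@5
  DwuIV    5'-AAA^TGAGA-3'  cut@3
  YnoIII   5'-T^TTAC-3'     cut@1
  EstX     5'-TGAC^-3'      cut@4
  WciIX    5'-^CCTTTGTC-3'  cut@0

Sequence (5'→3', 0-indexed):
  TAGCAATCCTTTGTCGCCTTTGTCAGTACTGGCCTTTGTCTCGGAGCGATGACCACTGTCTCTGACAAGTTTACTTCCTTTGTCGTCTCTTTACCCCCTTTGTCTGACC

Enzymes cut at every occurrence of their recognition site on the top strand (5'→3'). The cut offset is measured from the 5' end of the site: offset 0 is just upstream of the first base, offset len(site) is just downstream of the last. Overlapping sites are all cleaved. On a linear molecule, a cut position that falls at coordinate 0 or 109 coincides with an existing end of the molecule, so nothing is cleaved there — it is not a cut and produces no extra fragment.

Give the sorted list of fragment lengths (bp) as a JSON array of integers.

[1,3,4,6,6,7,9,10,12,14,16,21]

Per-enzyme occurrences:
  BxoII (TCTCTG, off=5): starts [58] → cuts [63]
  DwuIV (AAATGAGA, off=3): no sites
  YnoIII (TTTAC, off=1): starts [69, 89] → cuts [70, 90]
  EstX (TGAC, off=4): starts [49, 62, 104] → cuts [53, 66, 108]
  WciIX (CCTTTGTC, off=0): starts [7, 16, 32, 76, 96] → cuts [7, 16, 32, 76, 96]

All cut coordinates (distinct, sorted): [7, 16, 32, 53, 63, 66, 70, 76, 90, 96, 108]

Fragment lengths:
  [0,7): 7 bp
  [7,16): 9 bp
  [16,32): 16 bp
  [32,53): 21 bp
  [53,63): 10 bp
  [63,66): 3 bp
  [66,70): 4 bp
  [70,76): 6 bp
  [76,90): 14 bp
  [90,96): 6 bp
  [96,108): 12 bp
  [108,109): 1 bp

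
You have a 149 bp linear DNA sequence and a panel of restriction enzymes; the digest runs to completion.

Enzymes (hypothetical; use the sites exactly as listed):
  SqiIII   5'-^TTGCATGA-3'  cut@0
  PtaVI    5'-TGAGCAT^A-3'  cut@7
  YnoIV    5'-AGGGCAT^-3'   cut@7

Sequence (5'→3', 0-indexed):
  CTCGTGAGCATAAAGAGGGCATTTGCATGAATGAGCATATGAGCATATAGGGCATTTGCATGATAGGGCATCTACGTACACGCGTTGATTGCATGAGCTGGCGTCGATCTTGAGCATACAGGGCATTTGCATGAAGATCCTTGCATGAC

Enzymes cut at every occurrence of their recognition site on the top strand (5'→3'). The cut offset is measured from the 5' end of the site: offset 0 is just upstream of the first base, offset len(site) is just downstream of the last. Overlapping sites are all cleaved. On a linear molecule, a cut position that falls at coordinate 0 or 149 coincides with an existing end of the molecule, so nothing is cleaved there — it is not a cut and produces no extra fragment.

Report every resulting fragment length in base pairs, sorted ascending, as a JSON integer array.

Scan for sites:
  SqiIII (TTGCATGA, off=0): starts [22, 55, 88, 126, 140] → cuts [22, 55, 88, 126, 140]
  PtaVI (TGAGCATA, off=7): starts [4, 31, 39, 110] → cuts [11, 38, 46, 117]
  YnoIV (AGGGCAT, off=7): starts [15, 48, 64, 119] → cuts [22, 55, 71, 126]

Pooled cuts: [11, 22, 38, 46, 55, 71, 88, 117, 126, 140]

Fragment lengths:
  [0,11): 11 bp
  [11,22): 11 bp
  [22,38): 16 bp
  [38,46): 8 bp
  [46,55): 9 bp
  [55,71): 16 bp
  [71,88): 17 bp
  [88,117): 29 bp
  [117,126): 9 bp
  [126,140): 14 bp
  [140,149): 9 bp

[8,9,9,9,11,11,14,16,16,17,29]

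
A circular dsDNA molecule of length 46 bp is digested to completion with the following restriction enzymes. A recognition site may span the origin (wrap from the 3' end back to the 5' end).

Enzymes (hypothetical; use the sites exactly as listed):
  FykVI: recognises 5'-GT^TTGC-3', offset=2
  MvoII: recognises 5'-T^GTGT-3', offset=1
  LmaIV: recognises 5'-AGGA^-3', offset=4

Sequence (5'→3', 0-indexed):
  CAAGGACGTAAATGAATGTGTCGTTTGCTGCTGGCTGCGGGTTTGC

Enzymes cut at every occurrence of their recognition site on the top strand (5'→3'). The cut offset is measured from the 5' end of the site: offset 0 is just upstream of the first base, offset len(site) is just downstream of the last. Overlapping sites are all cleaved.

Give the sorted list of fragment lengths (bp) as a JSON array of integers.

Scan for sites:
  FykVI (GTTTGC, off=2): starts [22, 40] → cuts [24, 42]
  MvoII (TGTGT, off=1): starts [16] → cuts [17]
  LmaIV (AGGA, off=4): starts [2] → cuts [6]

All cut coordinates (distinct, sorted): [6, 17, 24, 42]

Fragment lengths:
  6→17: 11 bp
  17→24: 7 bp
  24→42: 18 bp
  42→6 (wrap): 46-42+6 = 10 bp

[7,10,11,18]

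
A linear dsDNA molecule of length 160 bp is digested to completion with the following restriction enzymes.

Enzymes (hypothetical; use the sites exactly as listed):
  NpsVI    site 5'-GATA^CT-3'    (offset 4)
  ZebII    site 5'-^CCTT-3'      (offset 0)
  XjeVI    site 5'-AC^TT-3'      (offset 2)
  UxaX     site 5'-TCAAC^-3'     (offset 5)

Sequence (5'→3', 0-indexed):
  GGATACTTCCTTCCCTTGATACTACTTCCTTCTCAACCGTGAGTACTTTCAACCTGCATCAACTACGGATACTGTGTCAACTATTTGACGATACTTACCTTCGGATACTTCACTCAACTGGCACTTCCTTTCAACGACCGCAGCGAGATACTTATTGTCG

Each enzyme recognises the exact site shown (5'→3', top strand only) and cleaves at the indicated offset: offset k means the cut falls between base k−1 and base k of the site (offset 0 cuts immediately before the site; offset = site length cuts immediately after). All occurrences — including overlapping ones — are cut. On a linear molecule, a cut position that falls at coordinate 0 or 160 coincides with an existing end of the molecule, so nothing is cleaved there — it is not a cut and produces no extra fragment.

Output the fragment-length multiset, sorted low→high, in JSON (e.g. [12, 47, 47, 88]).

[1,1,1,1,2,2,2,3,4,5,5,6,7,8,8,9,9,9,10,10,10,10,10,12,15]

Site scan:
  NpsVI GATACT/4: at [1, 17, 67, 89, 103, 146] ⇒ [5, 21, 71, 93, 107, 150]
  ZebII CCTT/0: at [8, 13, 27, 97, 126] ⇒ [8, 13, 27, 97, 126]
  XjeVI ACTT/2: at [4, 23, 44, 92, 106, 122, 149] ⇒ [6, 25, 46, 94, 108, 124, 151]
  UxaX TCAAC/5: at [32, 48, 58, 76, 113, 130] ⇒ [37, 53, 63, 81, 118, 135]

All cut coordinates (distinct, sorted): [5, 6, 8, 13, 21, 25, 27, 37, 46, 53, 63, 71, 81, 93, 94, 97, 107, 108, 118, 124, 126, 135, 150, 151]

Fragment lengths:
  [0,5): 5 bp
  [5,6): 1 bp
  [6,8): 2 bp
  [8,13): 5 bp
  [13,21): 8 bp
  [21,25): 4 bp
  [25,27): 2 bp
  [27,37): 10 bp
  [37,46): 9 bp
  [46,53): 7 bp
  [53,63): 10 bp
  [63,71): 8 bp
  [71,81): 10 bp
  [81,93): 12 bp
  [93,94): 1 bp
  [94,97): 3 bp
  [97,107): 10 bp
  [107,108): 1 bp
  [108,118): 10 bp
  [118,124): 6 bp
  [124,126): 2 bp
  [126,135): 9 bp
  [135,150): 15 bp
  [150,151): 1 bp
  [151,160): 9 bp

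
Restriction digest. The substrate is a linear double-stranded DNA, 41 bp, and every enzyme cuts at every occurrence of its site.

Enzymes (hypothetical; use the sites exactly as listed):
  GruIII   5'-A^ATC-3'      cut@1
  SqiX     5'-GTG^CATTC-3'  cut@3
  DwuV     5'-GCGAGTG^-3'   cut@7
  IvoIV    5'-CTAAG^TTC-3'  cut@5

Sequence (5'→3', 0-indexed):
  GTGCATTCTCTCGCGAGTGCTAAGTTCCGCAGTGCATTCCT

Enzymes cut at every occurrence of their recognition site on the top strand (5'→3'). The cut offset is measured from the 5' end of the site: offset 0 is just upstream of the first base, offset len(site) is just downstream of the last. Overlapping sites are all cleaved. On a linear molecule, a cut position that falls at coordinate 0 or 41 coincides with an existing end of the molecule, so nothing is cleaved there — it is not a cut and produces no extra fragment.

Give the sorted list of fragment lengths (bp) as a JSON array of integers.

[3,5,7,10,16]

Site scan:
  GruIII (AATC, off=1): no sites
  SqiX GTGCATTC/3: at [0, 31] ⇒ [3, 34]
  DwuV GCGAGTG/7: at [12] ⇒ [19]
  IvoIV CTAAGTTC/5: at [19] ⇒ [24]

All cut coordinates (distinct, sorted): [3, 19, 24, 34]

Fragment lengths:
  [0,3): 3 bp
  [3,19): 16 bp
  [19,24): 5 bp
  [24,34): 10 bp
  [34,41): 7 bp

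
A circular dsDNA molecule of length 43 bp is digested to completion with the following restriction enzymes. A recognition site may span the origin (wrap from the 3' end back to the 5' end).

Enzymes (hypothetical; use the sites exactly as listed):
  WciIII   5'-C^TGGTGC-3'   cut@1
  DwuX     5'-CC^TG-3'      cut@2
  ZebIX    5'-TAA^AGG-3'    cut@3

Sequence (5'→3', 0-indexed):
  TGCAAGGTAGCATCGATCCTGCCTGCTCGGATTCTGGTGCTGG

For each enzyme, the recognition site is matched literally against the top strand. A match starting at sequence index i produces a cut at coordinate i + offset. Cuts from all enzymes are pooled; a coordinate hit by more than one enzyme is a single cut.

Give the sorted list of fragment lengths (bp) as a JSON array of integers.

[4,6,11,22]

Per-enzyme occurrences:
  WciIII (CTGGTGC, off=1): starts [33, 39] → cuts [34, 40]
  DwuX (CCTG, off=2): starts [17, 21] → cuts [19, 23]
  ZebIX (TAAAGG, off=3): no sites

Pooled cuts: [19, 23, 34, 40]

Fragment lengths:
  19→23: 4 bp
  23→34: 11 bp
  34→40: 6 bp
  40→19 (wrap): 43-40+19 = 22 bp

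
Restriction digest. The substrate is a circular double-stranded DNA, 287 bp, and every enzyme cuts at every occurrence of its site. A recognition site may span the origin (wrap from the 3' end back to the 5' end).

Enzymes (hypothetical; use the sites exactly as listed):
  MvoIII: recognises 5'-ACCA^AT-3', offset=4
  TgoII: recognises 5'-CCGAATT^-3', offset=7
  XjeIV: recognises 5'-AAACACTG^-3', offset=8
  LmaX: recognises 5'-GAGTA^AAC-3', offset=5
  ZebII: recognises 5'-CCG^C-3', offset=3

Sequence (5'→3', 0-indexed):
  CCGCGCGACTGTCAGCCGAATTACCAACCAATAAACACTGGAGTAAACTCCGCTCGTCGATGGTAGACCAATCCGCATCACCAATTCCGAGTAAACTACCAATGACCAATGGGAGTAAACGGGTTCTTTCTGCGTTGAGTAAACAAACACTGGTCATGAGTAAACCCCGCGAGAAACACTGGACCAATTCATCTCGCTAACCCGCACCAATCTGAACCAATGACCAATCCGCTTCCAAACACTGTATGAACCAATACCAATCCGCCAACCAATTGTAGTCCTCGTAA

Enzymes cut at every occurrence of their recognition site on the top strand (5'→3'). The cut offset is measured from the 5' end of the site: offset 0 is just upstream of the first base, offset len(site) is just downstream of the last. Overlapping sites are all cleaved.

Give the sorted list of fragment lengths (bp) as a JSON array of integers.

[5,5,5,5,5,5,6,7,7,7,7,7,8,8,8,9,9,10,10,10,10,11,12,13,18,18,19,19,24]

Site scan:
  MvoIII ACCAAT/4: at [26, 66, 79, 97, 104, 182, 205, 215, 222, 249, 255, 267] ⇒ [30, 70, 83, 101, 108, 186, 209, 219, 226, 253, 259, 271]
  TgoII CCGAATT/7: at [15] ⇒ [22]
  XjeIV AAACACTG/8: at [32, 144, 173, 236] ⇒ [40, 152, 181, 244]
  LmaX GAGTAAAC/5: at [40, 88, 112, 136, 157] ⇒ [45, 93, 117, 141, 162]
  ZebII CCGC/3: at [0, 49, 72, 166, 201, 228, 261] ⇒ [3, 52, 75, 169, 204, 231, 264]

Pooled cuts: [3, 22, 30, 40, 45, 52, 70, 75, 83, 93, 101, 108, 117, 141, 152, 162, 169, 181, 186, 204, 209, 219, 226, 231, 244, 253, 259, 264, 271]

Fragments:
  3→22: 19 bp
  22→30: 8 bp
  30→40: 10 bp
  40→45: 5 bp
  45→52: 7 bp
  52→70: 18 bp
  70→75: 5 bp
  75→83: 8 bp
  83→93: 10 bp
  93→101: 8 bp
  101→108: 7 bp
  108→117: 9 bp
  117→141: 24 bp
  141→152: 11 bp
  152→162: 10 bp
  162→169: 7 bp
  169→181: 12 bp
  181→186: 5 bp
  186→204: 18 bp
  204→209: 5 bp
  209→219: 10 bp
  219→226: 7 bp
  226→231: 5 bp
  231→244: 13 bp
  244→253: 9 bp
  253→259: 6 bp
  259→264: 5 bp
  264→271: 7 bp
  271→3 (wrap): 287-271+3 = 19 bp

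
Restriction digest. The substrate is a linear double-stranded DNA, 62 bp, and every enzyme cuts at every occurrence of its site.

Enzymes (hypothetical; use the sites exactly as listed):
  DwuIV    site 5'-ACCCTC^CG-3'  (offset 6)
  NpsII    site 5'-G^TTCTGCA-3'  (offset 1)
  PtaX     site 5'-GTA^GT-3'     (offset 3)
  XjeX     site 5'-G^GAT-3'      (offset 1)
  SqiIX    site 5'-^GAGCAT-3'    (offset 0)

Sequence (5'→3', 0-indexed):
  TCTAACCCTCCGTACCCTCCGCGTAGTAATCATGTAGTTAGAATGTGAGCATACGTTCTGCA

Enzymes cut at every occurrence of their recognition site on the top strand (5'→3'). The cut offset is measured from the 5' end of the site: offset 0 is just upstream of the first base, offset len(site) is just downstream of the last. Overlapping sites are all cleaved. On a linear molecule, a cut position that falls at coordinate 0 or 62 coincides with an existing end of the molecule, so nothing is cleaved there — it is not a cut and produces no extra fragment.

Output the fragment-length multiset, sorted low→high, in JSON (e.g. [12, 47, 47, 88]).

[6,7,9,9,10,10,11]

Site scan:
  DwuIV ACCCTCCG/6: at [4, 13] ⇒ [10, 19]
  NpsII GTTCTGCA/1: at [54] ⇒ [55]
  PtaX GTAGT/3: at [22, 33] ⇒ [25, 36]
  XjeX (GGAT, off=1): no sites
  SqiIX GAGCAT/0: at [46] ⇒ [46]

All cut coordinates (distinct, sorted): [10, 19, 25, 36, 46, 55]

Fragment lengths:
  [0,10): 10 bp
  [10,19): 9 bp
  [19,25): 6 bp
  [25,36): 11 bp
  [36,46): 10 bp
  [46,55): 9 bp
  [55,62): 7 bp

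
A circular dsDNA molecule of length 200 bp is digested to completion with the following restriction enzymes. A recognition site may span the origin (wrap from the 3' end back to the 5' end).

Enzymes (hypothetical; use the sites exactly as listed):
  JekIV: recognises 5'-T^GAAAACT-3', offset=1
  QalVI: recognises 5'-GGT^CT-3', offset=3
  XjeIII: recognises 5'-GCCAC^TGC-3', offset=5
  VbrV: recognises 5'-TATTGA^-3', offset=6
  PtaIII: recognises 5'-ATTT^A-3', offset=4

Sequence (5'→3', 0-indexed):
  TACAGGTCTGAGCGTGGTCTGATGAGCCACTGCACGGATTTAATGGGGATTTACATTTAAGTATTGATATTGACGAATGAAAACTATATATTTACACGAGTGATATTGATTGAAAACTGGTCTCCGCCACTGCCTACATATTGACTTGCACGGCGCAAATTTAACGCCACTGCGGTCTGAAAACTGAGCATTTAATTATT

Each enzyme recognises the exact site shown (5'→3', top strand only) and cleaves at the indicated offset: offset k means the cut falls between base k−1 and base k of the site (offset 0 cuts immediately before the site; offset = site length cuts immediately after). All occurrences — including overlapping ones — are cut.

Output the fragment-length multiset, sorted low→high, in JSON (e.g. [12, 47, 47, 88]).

Site scan:
  JekIV (TGAAAACT, off=1): starts [77, 110, 177] → cuts [78, 111, 178]
  QalVI (GGTCT, off=3): starts [4, 15, 118, 173] → cuts [7, 18, 121, 176]
  XjeIII (GCCACTGC, off=5): starts [25, 125, 165] → cuts [30, 130, 170]
  VbrV (TATTGA, off=6): starts [61, 67, 103, 138] → cuts [67, 73, 109, 144]
  PtaIII (ATTTA, off=4): starts [37, 48, 54, 89, 158, 189, 197] → cuts [1, 41, 52, 58, 93, 162, 193]

Pooled cuts: [1, 7, 18, 30, 41, 52, 58, 67, 73, 78, 93, 109, 111, 121, 130, 144, 162, 170, 176, 178, 193]

Fragments:
  1→7: 6 bp
  7→18: 11 bp
  18→30: 12 bp
  30→41: 11 bp
  41→52: 11 bp
  52→58: 6 bp
  58→67: 9 bp
  67→73: 6 bp
  73→78: 5 bp
  78→93: 15 bp
  93→109: 16 bp
  109→111: 2 bp
  111→121: 10 bp
  121→130: 9 bp
  130→144: 14 bp
  144→162: 18 bp
  162→170: 8 bp
  170→176: 6 bp
  176→178: 2 bp
  178→193: 15 bp
  193→1 (wrap): 200-193+1 = 8 bp

[2,2,5,6,6,6,6,8,8,9,9,10,11,11,11,12,14,15,15,16,18]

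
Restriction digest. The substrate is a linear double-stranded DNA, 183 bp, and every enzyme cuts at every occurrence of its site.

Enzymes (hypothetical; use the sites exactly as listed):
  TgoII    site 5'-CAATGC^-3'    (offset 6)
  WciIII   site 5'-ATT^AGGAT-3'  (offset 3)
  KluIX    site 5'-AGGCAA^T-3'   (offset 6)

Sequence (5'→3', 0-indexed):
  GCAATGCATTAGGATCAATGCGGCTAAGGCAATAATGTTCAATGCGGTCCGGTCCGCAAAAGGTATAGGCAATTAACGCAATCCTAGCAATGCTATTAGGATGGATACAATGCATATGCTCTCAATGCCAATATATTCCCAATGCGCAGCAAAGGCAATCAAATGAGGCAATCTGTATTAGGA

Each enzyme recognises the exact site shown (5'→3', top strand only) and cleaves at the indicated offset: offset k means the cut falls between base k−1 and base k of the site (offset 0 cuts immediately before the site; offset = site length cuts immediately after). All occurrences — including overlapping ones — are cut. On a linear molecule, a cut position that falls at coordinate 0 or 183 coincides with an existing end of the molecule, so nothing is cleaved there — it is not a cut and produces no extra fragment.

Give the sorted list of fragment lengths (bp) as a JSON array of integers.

[3,4,7,11,11,12,13,13,13,15,16,17,21,27]

Scan for sites:
  TgoII CAATGC/6: at [1, 15, 39, 87, 107, 122, 139] ⇒ [7, 21, 45, 93, 113, 128, 145]
  WciIII ATTAGGAT/3: at [7, 94] ⇒ [10, 97]
  KluIX AGGCAAT/6: at [26, 66, 152, 165] ⇒ [32, 72, 158, 171]

All cut coordinates (distinct, sorted): [7, 10, 21, 32, 45, 72, 93, 97, 113, 128, 145, 158, 171]

Fragment lengths:
  [0,7): 7 bp
  [7,10): 3 bp
  [10,21): 11 bp
  [21,32): 11 bp
  [32,45): 13 bp
  [45,72): 27 bp
  [72,93): 21 bp
  [93,97): 4 bp
  [97,113): 16 bp
  [113,128): 15 bp
  [128,145): 17 bp
  [145,158): 13 bp
  [158,171): 13 bp
  [171,183): 12 bp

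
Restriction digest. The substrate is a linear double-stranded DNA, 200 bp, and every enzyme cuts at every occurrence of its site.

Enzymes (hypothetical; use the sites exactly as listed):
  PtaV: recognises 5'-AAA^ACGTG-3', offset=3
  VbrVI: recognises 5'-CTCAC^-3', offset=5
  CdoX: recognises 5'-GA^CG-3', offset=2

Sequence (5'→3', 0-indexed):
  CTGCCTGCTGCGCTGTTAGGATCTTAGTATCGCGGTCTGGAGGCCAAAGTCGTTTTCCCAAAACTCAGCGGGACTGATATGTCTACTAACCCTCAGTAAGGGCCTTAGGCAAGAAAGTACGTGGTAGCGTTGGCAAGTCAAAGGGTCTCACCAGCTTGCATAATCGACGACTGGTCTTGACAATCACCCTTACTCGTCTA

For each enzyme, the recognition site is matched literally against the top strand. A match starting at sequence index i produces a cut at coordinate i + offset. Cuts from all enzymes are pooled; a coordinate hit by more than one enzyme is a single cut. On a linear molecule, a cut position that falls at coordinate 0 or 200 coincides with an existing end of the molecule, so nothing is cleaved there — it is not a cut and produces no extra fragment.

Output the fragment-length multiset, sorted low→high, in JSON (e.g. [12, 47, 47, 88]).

Per-enzyme occurrences:
  PtaV (AAAACGTG, off=3): no sites
  VbrVI CTCAC/5: at [146] ⇒ [151]
  CdoX GACG/2: at [165] ⇒ [167]

Pooled cuts: [151, 167]

Fragment lengths:
  [0,151): 151 bp
  [151,167): 16 bp
  [167,200): 33 bp

[16,33,151]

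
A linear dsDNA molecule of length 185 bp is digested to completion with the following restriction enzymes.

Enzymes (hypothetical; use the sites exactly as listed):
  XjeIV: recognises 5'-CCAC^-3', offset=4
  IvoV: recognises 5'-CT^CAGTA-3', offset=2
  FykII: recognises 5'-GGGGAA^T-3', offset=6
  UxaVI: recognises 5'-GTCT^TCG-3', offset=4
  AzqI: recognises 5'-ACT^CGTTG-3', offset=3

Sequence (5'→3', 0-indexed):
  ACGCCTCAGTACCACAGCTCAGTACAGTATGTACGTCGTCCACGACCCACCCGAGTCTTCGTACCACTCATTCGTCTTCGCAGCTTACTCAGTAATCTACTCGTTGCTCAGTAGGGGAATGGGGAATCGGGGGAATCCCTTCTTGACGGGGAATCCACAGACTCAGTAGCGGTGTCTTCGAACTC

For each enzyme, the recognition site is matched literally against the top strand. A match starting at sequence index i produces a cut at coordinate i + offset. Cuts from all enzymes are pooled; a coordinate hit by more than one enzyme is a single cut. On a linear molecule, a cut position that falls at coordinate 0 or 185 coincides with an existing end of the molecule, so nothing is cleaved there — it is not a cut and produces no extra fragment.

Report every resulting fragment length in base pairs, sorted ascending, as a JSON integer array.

[4,5,5,6,7,7,7,8,8,9,9,9,10,11,12,12,14,18,24]

Per-enzyme occurrences:
  XjeIV (CCAC, off=4): starts [11, 39, 46, 63, 154] → cuts [15, 43, 50, 67, 158]
  IvoV (CTCAGTA, off=2): starts [4, 17, 87, 106, 161] → cuts [6, 19, 89, 108, 163]
  FykII (GGGGAAT, off=6): starts [113, 120, 129, 147] → cuts [119, 126, 135, 153]
  UxaVI (GTCTTCG, off=4): starts [54, 73, 173] → cuts [58, 77, 177]
  AzqI (ACTCGTTG, off=3): starts [98] → cuts [101]

All cut coordinates (distinct, sorted): [6, 15, 19, 43, 50, 58, 67, 77, 89, 101, 108, 119, 126, 135, 153, 158, 163, 177]

Fragments:
  [0,6): 6 bp
  [6,15): 9 bp
  [15,19): 4 bp
  [19,43): 24 bp
  [43,50): 7 bp
  [50,58): 8 bp
  [58,67): 9 bp
  [67,77): 10 bp
  [77,89): 12 bp
  [89,101): 12 bp
  [101,108): 7 bp
  [108,119): 11 bp
  [119,126): 7 bp
  [126,135): 9 bp
  [135,153): 18 bp
  [153,158): 5 bp
  [158,163): 5 bp
  [163,177): 14 bp
  [177,185): 8 bp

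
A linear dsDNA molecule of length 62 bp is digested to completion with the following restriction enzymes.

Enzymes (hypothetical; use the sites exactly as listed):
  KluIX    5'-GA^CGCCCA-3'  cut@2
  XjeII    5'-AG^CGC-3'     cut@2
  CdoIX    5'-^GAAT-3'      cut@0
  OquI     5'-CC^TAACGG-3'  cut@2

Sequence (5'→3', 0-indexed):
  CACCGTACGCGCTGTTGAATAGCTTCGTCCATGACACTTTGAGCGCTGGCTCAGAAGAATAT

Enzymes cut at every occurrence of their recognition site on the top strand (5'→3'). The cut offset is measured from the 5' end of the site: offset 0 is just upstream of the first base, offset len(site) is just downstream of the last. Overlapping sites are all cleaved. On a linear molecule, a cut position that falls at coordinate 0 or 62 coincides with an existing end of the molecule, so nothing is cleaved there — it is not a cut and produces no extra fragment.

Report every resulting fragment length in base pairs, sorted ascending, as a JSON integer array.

[6,13,16,27]

Scan for sites:
  KluIX (GACGCCCA, off=2): no sites
  XjeII AGCGC/2: at [41] ⇒ [43]
  CdoIX GAAT/0: at [16, 56] ⇒ [16, 56]
  OquI (CCTAACGG, off=2): no sites

Pooled cuts: [16, 43, 56]

Fragments:
  [0,16): 16 bp
  [16,43): 27 bp
  [43,56): 13 bp
  [56,62): 6 bp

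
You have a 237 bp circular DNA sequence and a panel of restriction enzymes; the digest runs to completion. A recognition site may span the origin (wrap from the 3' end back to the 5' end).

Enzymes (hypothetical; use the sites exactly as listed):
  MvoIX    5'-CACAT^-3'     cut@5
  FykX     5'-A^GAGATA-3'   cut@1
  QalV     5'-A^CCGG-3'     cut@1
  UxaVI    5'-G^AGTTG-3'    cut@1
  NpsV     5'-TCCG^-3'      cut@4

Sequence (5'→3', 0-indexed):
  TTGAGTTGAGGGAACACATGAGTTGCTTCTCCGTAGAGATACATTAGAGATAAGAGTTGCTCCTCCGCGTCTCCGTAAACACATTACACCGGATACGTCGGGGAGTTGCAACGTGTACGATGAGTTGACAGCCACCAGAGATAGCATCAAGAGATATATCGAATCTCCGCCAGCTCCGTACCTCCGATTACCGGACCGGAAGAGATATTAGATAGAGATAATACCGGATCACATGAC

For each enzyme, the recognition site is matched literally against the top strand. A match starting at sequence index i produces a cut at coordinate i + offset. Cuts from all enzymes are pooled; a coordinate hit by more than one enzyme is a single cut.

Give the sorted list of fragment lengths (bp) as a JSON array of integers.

Per-enzyme occurrences:
  MvoIX CACAT/5: at [14, 79, 229] ⇒ [19, 84, 234]
  FykX AGAGATA/1: at [34, 45, 136, 149, 200, 213] ⇒ [35, 46, 137, 150, 201, 214]
  QalV ACCGG/1: at [87, 189, 194, 222] ⇒ [88, 190, 195, 223]
  UxaVI GAGTTG/1: at [2, 19, 53, 102, 121] ⇒ [3, 20, 54, 103, 122]
  NpsV TCCG/4: at [29, 63, 71, 165, 174, 182] ⇒ [33, 67, 75, 169, 178, 186]

Pooled cuts: [3, 19, 20, 33, 35, 46, 54, 67, 75, 84, 88, 103, 122, 137, 150, 169, 178, 186, 190, 195, 201, 214, 223, 234]

Fragments:
  3→19: 16 bp
  19→20: 1 bp
  20→33: 13 bp
  33→35: 2 bp
  35→46: 11 bp
  46→54: 8 bp
  54→67: 13 bp
  67→75: 8 bp
  75→84: 9 bp
  84→88: 4 bp
  88→103: 15 bp
  103→122: 19 bp
  122→137: 15 bp
  137→150: 13 bp
  150→169: 19 bp
  169→178: 9 bp
  178→186: 8 bp
  186→190: 4 bp
  190→195: 5 bp
  195→201: 6 bp
  201→214: 13 bp
  214→223: 9 bp
  223→234: 11 bp
  234→3 (wrap): 237-234+3 = 6 bp

[1,2,4,4,5,6,6,8,8,8,9,9,9,11,11,13,13,13,13,15,15,16,19,19]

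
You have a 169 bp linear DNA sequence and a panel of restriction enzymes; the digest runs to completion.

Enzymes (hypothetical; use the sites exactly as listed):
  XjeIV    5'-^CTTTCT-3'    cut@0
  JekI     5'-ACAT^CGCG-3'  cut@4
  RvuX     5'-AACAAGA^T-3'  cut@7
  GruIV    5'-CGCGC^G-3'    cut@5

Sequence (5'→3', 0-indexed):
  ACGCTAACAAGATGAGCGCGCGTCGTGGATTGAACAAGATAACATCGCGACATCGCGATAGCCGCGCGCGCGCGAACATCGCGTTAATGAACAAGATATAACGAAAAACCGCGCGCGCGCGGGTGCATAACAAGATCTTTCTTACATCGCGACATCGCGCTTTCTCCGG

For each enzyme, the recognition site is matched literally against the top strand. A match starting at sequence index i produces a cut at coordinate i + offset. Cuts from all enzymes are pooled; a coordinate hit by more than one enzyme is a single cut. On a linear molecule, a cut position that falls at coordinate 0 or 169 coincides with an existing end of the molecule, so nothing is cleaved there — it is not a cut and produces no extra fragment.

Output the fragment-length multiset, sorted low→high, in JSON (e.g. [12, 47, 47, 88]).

Per-enzyme occurrences:
  XjeIV (CTTTCT, off=0): starts [136, 159] → cuts [136, 159]
  JekI (ACATCGCG, off=4): starts [41, 49, 75, 143, 151] → cuts [45, 53, 79, 147, 155]
  RvuX (AACAAGAT, off=7): starts [5, 32, 89, 128] → cuts [12, 39, 96, 135]
  GruIV (CGCGCG, off=5): starts [16, 62, 64, 66, 68, 109, 111, 113, 115] → cuts [21, 67, 69, 71, 73, 114, 116, 118, 120]

All cut coordinates (distinct, sorted): [12, 21, 39, 45, 53, 67, 69, 71, 73, 79, 96, 114, 116, 118, 120, 135, 136, 147, 155, 159]

Fragment lengths:
  [0,12): 12 bp
  [12,21): 9 bp
  [21,39): 18 bp
  [39,45): 6 bp
  [45,53): 8 bp
  [53,67): 14 bp
  [67,69): 2 bp
  [69,71): 2 bp
  [71,73): 2 bp
  [73,79): 6 bp
  [79,96): 17 bp
  [96,114): 18 bp
  [114,116): 2 bp
  [116,118): 2 bp
  [118,120): 2 bp
  [120,135): 15 bp
  [135,136): 1 bp
  [136,147): 11 bp
  [147,155): 8 bp
  [155,159): 4 bp
  [159,169): 10 bp

[1,2,2,2,2,2,2,4,6,6,8,8,9,10,11,12,14,15,17,18,18]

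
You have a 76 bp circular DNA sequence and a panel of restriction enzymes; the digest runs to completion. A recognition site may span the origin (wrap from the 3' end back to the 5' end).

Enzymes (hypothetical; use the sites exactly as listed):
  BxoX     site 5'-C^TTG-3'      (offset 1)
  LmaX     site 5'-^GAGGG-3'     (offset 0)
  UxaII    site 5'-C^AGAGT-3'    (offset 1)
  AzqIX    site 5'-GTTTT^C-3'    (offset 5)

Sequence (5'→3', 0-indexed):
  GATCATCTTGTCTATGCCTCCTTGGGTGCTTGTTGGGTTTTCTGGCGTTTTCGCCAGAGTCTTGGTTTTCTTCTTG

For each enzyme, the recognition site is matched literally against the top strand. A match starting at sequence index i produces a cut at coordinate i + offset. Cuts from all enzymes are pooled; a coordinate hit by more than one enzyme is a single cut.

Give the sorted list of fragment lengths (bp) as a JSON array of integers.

Per-enzyme occurrences:
  BxoX (CTTG, off=1): starts [6, 20, 28, 60, 72] → cuts [7, 21, 29, 61, 73]
  LmaX (GAGGG, off=0): no sites
  UxaII (CAGAGT, off=1): starts [54] → cuts [55]
  AzqIX (GTTTTC, off=5): starts [36, 46, 64] → cuts [41, 51, 69]

All cut coordinates (distinct, sorted): [7, 21, 29, 41, 51, 55, 61, 69, 73]

Fragment lengths:
  7→21: 14 bp
  21→29: 8 bp
  29→41: 12 bp
  41→51: 10 bp
  51→55: 4 bp
  55→61: 6 bp
  61→69: 8 bp
  69→73: 4 bp
  73→7 (wrap): 76-73+7 = 10 bp

[4,4,6,8,8,10,10,12,14]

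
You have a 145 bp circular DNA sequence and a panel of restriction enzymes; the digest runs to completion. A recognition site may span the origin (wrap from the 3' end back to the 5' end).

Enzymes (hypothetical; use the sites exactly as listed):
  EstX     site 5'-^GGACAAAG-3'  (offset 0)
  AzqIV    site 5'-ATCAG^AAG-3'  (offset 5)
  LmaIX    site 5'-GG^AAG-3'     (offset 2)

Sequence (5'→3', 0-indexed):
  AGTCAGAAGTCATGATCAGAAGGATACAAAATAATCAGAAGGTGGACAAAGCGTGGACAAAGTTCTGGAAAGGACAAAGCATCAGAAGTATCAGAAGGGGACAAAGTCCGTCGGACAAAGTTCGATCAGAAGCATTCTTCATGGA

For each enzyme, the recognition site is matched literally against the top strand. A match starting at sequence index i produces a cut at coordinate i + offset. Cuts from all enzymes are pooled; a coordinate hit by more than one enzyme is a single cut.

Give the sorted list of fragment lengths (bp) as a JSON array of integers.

[4,5,9,11,14,14,15,17,17,19,20]

Site scan:
  EstX (GGACAAAG, off=0): starts [43, 54, 71, 98, 112] → cuts [43, 54, 71, 98, 112]
  AzqIV (ATCAGAAG, off=5): starts [14, 33, 80, 89, 124] → cuts [19, 38, 85, 94, 129]
  LmaIX (GGAAG, off=2): starts [142] → cuts [144]

All cut coordinates (distinct, sorted): [19, 38, 43, 54, 71, 85, 94, 98, 112, 129, 144]

Fragments:
  19→38: 19 bp
  38→43: 5 bp
  43→54: 11 bp
  54→71: 17 bp
  71→85: 14 bp
  85→94: 9 bp
  94→98: 4 bp
  98→112: 14 bp
  112→129: 17 bp
  129→144: 15 bp
  144→19 (wrap): 145-144+19 = 20 bp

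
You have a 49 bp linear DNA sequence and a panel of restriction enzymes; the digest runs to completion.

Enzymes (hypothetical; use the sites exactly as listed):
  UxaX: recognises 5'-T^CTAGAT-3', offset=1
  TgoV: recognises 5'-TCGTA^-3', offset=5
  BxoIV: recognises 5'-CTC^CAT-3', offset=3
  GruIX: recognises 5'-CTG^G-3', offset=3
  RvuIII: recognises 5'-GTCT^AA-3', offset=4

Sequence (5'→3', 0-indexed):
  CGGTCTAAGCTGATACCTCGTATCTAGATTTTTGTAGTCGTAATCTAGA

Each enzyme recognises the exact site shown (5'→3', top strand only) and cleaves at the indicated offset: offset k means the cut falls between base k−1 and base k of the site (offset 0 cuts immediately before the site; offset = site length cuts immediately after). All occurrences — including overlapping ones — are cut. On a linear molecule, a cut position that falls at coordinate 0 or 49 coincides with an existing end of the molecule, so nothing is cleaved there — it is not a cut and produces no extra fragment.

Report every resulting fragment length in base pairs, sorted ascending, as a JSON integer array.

Site scan:
  UxaX TCTAGAT/1: at [22] ⇒ [23]
  TgoV TCGTA/5: at [17, 37] ⇒ [22, 42]
  BxoIV (CTCCAT, off=3): no sites
  GruIX (CTGG, off=3): no sites
  RvuIII GTCTAA/4: at [2] ⇒ [6]

All cut coordinates (distinct, sorted): [6, 22, 23, 42]

Fragment lengths:
  [0,6): 6 bp
  [6,22): 16 bp
  [22,23): 1 bp
  [23,42): 19 bp
  [42,49): 7 bp

[1,6,7,16,19]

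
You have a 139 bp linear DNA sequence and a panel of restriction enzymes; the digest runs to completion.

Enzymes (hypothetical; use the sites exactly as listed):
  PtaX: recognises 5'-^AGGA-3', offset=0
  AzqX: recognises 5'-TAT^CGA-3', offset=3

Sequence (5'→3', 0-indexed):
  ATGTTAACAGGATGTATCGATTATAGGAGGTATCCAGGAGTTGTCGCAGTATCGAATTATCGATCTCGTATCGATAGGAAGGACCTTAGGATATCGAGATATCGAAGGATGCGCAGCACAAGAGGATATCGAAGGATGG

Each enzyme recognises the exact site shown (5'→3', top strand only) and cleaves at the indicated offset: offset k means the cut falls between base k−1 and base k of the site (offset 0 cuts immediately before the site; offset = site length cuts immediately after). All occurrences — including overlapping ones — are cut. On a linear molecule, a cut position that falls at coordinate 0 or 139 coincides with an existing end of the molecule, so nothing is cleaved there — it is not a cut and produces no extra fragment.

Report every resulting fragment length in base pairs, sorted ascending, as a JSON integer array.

[3,3,4,4,7,7,7,7,8,8,8,8,9,11,11,17,17]

Scan for sites:
  PtaX (AGGA, off=0): starts [8, 24, 35, 75, 79, 87, 105, 122, 132] → cuts [8, 24, 35, 75, 79, 87, 105, 122, 132]
  AzqX (TATCGA, off=3): starts [14, 49, 57, 68, 91, 99, 126] → cuts [17, 52, 60, 71, 94, 102, 129]

All cut coordinates (distinct, sorted): [8, 17, 24, 35, 52, 60, 71, 75, 79, 87, 94, 102, 105, 122, 129, 132]

Fragments:
  [0,8): 8 bp
  [8,17): 9 bp
  [17,24): 7 bp
  [24,35): 11 bp
  [35,52): 17 bp
  [52,60): 8 bp
  [60,71): 11 bp
  [71,75): 4 bp
  [75,79): 4 bp
  [79,87): 8 bp
  [87,94): 7 bp
  [94,102): 8 bp
  [102,105): 3 bp
  [105,122): 17 bp
  [122,129): 7 bp
  [129,132): 3 bp
  [132,139): 7 bp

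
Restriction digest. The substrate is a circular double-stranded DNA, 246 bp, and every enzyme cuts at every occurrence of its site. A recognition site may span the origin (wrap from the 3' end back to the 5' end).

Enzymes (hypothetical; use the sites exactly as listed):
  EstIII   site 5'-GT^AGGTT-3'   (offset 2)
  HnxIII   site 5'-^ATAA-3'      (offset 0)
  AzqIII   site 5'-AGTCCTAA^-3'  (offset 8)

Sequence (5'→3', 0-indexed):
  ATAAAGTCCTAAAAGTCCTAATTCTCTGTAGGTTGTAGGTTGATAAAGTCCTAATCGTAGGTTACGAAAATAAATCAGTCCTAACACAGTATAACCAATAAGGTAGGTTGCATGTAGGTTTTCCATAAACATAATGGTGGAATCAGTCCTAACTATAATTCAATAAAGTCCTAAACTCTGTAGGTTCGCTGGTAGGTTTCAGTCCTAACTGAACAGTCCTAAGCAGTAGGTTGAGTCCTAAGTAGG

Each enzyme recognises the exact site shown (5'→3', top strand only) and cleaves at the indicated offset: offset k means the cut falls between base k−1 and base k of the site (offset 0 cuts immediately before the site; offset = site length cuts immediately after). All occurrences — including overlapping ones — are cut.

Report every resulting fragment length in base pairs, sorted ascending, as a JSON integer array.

[2,4,5,5,6,6,6,7,7,7,7,8,8,9,9,11,11,12,12,12,12,14,14,15,15,22]

Site scan:
  EstIII GTAGGTT/2: at [27, 34, 56, 102, 113, 179, 191, 225] ⇒ [29, 36, 58, 104, 115, 181, 193, 227]
  HnxIII ATAA/0: at [0, 42, 69, 90, 97, 124, 130, 154, 162] ⇒ [0, 42, 69, 90, 97, 124, 130, 154, 162]
  AzqIII AGTCCTAA/8: at [4, 13, 46, 76, 144, 166, 200, 214, 233] ⇒ [12, 21, 54, 84, 152, 174, 208, 222, 241]

Pooled cuts: [0, 12, 21, 29, 36, 42, 54, 58, 69, 84, 90, 97, 104, 115, 124, 130, 152, 154, 162, 174, 181, 193, 208, 222, 227, 241]

Fragment lengths:
  0→12: 12 bp
  12→21: 9 bp
  21→29: 8 bp
  29→36: 7 bp
  36→42: 6 bp
  42→54: 12 bp
  54→58: 4 bp
  58→69: 11 bp
  69→84: 15 bp
  84→90: 6 bp
  90→97: 7 bp
  97→104: 7 bp
  104→115: 11 bp
  115→124: 9 bp
  124→130: 6 bp
  130→152: 22 bp
  152→154: 2 bp
  154→162: 8 bp
  162→174: 12 bp
  174→181: 7 bp
  181→193: 12 bp
  193→208: 15 bp
  208→222: 14 bp
  222→227: 5 bp
  227→241: 14 bp
  241→0 (wrap): 246-241+0 = 5 bp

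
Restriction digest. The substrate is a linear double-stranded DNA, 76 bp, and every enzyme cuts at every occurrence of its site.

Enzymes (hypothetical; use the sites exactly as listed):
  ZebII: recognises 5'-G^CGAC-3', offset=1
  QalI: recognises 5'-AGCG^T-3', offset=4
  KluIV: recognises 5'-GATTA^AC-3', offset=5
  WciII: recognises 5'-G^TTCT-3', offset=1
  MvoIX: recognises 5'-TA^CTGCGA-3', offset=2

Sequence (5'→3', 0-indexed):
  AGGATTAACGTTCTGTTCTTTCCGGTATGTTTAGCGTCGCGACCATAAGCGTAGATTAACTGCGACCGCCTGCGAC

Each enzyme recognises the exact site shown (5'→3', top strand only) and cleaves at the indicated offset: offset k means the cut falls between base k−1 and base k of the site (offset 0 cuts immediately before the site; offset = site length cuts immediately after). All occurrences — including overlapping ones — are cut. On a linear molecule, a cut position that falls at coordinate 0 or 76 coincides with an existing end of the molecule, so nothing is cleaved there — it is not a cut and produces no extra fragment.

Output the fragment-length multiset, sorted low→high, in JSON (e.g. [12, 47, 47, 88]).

Per-enzyme occurrences:
  ZebII GCGAC/1: at [38, 61, 71] ⇒ [39, 62, 72]
  QalI AGCGT/4: at [32, 47] ⇒ [36, 51]
  KluIV GATTAAC/5: at [2, 53] ⇒ [7, 58]
  WciII GTTCT/1: at [9, 14] ⇒ [10, 15]
  MvoIX (TACTGCGA, off=2): no sites

All cut coordinates (distinct, sorted): [7, 10, 15, 36, 39, 51, 58, 62, 72]

Fragments:
  [0,7): 7 bp
  [7,10): 3 bp
  [10,15): 5 bp
  [15,36): 21 bp
  [36,39): 3 bp
  [39,51): 12 bp
  [51,58): 7 bp
  [58,62): 4 bp
  [62,72): 10 bp
  [72,76): 4 bp

[3,3,4,4,5,7,7,10,12,21]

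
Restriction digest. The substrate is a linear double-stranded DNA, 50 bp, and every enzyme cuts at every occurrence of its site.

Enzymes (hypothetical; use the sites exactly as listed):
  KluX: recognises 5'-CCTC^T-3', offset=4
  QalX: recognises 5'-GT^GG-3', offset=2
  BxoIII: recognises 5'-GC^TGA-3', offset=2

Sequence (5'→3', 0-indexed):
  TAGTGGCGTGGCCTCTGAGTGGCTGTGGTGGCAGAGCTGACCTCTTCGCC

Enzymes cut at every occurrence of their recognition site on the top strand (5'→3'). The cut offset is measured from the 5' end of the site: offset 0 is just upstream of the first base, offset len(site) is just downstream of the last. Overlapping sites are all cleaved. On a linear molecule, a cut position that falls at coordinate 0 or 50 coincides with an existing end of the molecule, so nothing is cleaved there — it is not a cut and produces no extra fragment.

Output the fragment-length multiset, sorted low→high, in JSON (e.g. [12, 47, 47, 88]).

Scan for sites:
  KluX (CCTCT, off=4): starts [11, 40] → cuts [15, 44]
  QalX (GTGG, off=2): starts [2, 7, 18, 24, 27] → cuts [4, 9, 20, 26, 29]
  BxoIII (GCTGA, off=2): starts [35] → cuts [37]

All cut coordinates (distinct, sorted): [4, 9, 15, 20, 26, 29, 37, 44]

Fragment lengths:
  [0,4): 4 bp
  [4,9): 5 bp
  [9,15): 6 bp
  [15,20): 5 bp
  [20,26): 6 bp
  [26,29): 3 bp
  [29,37): 8 bp
  [37,44): 7 bp
  [44,50): 6 bp

[3,4,5,5,6,6,6,7,8]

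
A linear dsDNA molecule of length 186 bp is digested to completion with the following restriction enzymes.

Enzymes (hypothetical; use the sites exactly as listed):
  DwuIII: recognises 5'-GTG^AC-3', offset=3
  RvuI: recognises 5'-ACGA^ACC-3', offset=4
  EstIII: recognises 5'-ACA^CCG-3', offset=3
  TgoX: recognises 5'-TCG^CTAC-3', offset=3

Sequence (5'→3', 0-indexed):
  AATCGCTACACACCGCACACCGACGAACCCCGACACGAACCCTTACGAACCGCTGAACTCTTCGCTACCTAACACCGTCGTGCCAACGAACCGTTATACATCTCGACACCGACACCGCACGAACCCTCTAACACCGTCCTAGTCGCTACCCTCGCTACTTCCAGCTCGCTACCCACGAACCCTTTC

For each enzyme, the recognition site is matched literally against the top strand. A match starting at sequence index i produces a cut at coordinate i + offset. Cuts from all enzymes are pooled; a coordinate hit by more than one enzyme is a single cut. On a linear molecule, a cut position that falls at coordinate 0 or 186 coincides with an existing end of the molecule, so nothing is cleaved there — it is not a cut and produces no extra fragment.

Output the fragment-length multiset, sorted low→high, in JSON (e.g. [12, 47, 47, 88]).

[5,6,7,7,7,8,8,9,10,10,10,11,12,12,14,15,16,19]

Scan for sites:
  DwuIII (GTGAC, off=3): no sites
  RvuI (ACGAACC, off=4): starts [22, 34, 44, 85, 118, 174] → cuts [26, 38, 48, 89, 122, 178]
  EstIII (ACACCG, off=3): starts [9, 16, 71, 105, 111, 130] → cuts [12, 19, 74, 108, 114, 133]
  TgoX (TCGCTAC, off=3): starts [2, 61, 142, 151, 165] → cuts [5, 64, 145, 154, 168]

All cut coordinates (distinct, sorted): [5, 12, 19, 26, 38, 48, 64, 74, 89, 108, 114, 122, 133, 145, 154, 168, 178]

Fragment lengths:
  [0,5): 5 bp
  [5,12): 7 bp
  [12,19): 7 bp
  [19,26): 7 bp
  [26,38): 12 bp
  [38,48): 10 bp
  [48,64): 16 bp
  [64,74): 10 bp
  [74,89): 15 bp
  [89,108): 19 bp
  [108,114): 6 bp
  [114,122): 8 bp
  [122,133): 11 bp
  [133,145): 12 bp
  [145,154): 9 bp
  [154,168): 14 bp
  [168,178): 10 bp
  [178,186): 8 bp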